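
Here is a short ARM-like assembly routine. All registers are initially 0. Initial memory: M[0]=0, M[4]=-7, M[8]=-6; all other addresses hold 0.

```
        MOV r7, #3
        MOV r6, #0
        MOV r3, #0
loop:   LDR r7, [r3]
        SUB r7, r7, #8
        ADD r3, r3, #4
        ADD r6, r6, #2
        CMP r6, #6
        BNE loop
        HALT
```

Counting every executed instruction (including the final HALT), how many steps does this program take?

22

after MOV r7, #3: r7=3
after MOV r6, #0: r6=0
after MOV r3, #0: r3=0
after LDR r7, [r3]: r7=M[0]=0
after SUB r7, r7, #8: r7=0-8=-8
after ADD r3, r3, #4: r3=0+4=4
after ADD r6, r6, #2: r6=0+2=2
CMP r6, #6  (cmp 2,6)
BNE loop: taken
after LDR r7, [r3]: r7=M[4]=-7
after SUB r7, r7, #8: r7=(-7)-8=-15
after ADD r3, r3, #4: r3=4+4=8
after ADD r6, r6, #2: r6=2+2=4
CMP r6, #6  (cmp 4,6)
BNE loop: taken
after LDR r7, [r3]: r7=M[8]=-6
after SUB r7, r7, #8: r7=(-6)-8=-14
after ADD r3, r3, #4: r3=8+4=12
after ADD r6, r6, #2: r6=4+2=6
CMP r6, #6  (cmp 6,6)
BNE loop: not taken
halt.
Total executed instructions: 22.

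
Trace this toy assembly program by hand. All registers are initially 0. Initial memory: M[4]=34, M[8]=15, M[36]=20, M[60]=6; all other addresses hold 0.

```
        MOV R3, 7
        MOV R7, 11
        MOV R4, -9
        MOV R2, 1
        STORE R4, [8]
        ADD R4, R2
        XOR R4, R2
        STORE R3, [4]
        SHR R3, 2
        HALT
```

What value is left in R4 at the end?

after MOV R3, 7: R3=7
after MOV R7, 11: R7=11
after MOV R4, -9: R4=-9
after MOV R2, 1: R2=1
STORE R4, [8] → M[8]=-9
after ADD R4, R2: R4=(-9)+1=-8
after XOR R4, R2: R4=(-8)^1=-7
STORE R3, [4] → M[4]=7
after SHR R3, 2: R3=7>>2=1
halt.

-7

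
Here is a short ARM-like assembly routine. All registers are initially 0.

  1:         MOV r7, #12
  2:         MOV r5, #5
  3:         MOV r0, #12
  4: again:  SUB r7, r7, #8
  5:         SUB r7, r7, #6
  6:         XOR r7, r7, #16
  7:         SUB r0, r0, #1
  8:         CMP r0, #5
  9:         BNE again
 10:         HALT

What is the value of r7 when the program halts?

-6

r7=12
r5=5
r0=12
r7=12-8=4
r7=4-6=-2
r7=(-2)^16=-18
r0=12-1=11
CMP r0, #5  (cmp 11,5)
BNE again: taken
r7=(-18)-8=-26
r7=(-26)-6=-32
r7=(-32)^16=-16
r0=11-1=10
CMP r0, #5  (cmp 10,5)
BNE again: taken
r7=(-16)-8=-24
r7=(-24)-6=-30
r7=(-30)^16=-14
r0=10-1=9
CMP r0, #5  (cmp 9,5)
BNE again: taken
r7=(-14)-8=-22
r7=(-22)-6=-28
r7=(-28)^16=-12
r0=9-1=8
CMP r0, #5  (cmp 8,5)
BNE again: taken
r7=(-12)-8=-20
r7=(-20)-6=-26
r7=(-26)^16=-10
r0=8-1=7
CMP r0, #5  (cmp 7,5)
BNE again: taken
r7=(-10)-8=-18
r7=(-18)-6=-24
r7=(-24)^16=-8
r0=7-1=6
CMP r0, #5  (cmp 6,5)
BNE again: taken
r7=(-8)-8=-16
r7=(-16)-6=-22
r7=(-22)^16=-6
r0=6-1=5
CMP r0, #5  (cmp 5,5)
BNE again: not taken
halt.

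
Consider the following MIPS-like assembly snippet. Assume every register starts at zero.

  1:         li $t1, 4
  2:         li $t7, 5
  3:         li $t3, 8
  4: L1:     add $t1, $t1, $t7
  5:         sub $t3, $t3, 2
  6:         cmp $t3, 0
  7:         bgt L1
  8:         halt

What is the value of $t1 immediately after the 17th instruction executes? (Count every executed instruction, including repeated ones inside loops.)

24

after li $t1, 4: $t1=4
after li $t7, 5: $t7=5
after li $t3, 8: $t3=8
after add $t1, $t1, $t7: $t1=4+5=9
after sub $t3, $t3, 2: $t3=8-2=6
cmp $t3, 0  (cmp 6,0)
bgt L1: taken
after add $t1, $t1, $t7: $t1=9+5=14
after sub $t3, $t3, 2: $t3=6-2=4
cmp $t3, 0  (cmp 4,0)
bgt L1: taken
after add $t1, $t1, $t7: $t1=14+5=19
after sub $t3, $t3, 2: $t3=4-2=2
cmp $t3, 0  (cmp 2,0)
bgt L1: taken
after add $t1, $t1, $t7: $t1=19+5=24
after sub $t3, $t3, 2: $t3=2-2=0
After step 17: $t1 = 24.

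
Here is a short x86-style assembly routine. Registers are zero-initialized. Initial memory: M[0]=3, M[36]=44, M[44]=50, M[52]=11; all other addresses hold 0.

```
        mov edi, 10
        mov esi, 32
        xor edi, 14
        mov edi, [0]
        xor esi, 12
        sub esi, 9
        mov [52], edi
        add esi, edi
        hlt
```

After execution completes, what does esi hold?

after mov edi, 10: edi=10
after mov esi, 32: esi=32
after xor edi, 14: edi=10^14=4
after mov edi, [0]: edi=M[0]=3
after xor esi, 12: esi=32^12=44
after sub esi, 9: esi=44-9=35
mov [52], edi → M[52]=3
after add esi, edi: esi=35+3=38
halt.

38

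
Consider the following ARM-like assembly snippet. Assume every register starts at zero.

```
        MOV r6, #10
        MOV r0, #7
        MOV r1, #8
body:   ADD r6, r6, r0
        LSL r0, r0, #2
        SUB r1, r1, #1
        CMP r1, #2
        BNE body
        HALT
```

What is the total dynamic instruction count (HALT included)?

34

after MOV r6, #10: r6=10
after MOV r0, #7: r0=7
after MOV r1, #8: r1=8
after ADD r6, r6, r0: r6=10+7=17
after LSL r0, r0, #2: r0=7<<2=28
after SUB r1, r1, #1: r1=8-1=7
CMP r1, #2  (cmp 7,2)
BNE body: taken
after ADD r6, r6, r0: r6=17+28=45
after LSL r0, r0, #2: r0=28<<2=112
after SUB r1, r1, #1: r1=7-1=6
CMP r1, #2  (cmp 6,2)
BNE body: taken
after ADD r6, r6, r0: r6=45+112=157
after LSL r0, r0, #2: r0=112<<2=448
after SUB r1, r1, #1: r1=6-1=5
CMP r1, #2  (cmp 5,2)
BNE body: taken
after ADD r6, r6, r0: r6=157+448=605
after LSL r0, r0, #2: r0=448<<2=1792
after SUB r1, r1, #1: r1=5-1=4
CMP r1, #2  (cmp 4,2)
BNE body: taken
after ADD r6, r6, r0: r6=605+1792=2397
after LSL r0, r0, #2: r0=1792<<2=7168
after SUB r1, r1, #1: r1=4-1=3
CMP r1, #2  (cmp 3,2)
BNE body: taken
after ADD r6, r6, r0: r6=2397+7168=9565
after LSL r0, r0, #2: r0=7168<<2=28672
after SUB r1, r1, #1: r1=3-1=2
CMP r1, #2  (cmp 2,2)
BNE body: not taken
halt.
Total executed instructions: 34.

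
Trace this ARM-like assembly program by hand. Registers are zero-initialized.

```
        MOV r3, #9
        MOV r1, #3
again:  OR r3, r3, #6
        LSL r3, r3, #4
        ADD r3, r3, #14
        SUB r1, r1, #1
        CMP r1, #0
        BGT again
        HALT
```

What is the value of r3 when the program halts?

after MOV r3, #9: r3=9
after MOV r1, #3: r1=3
after OR r3, r3, #6: r3=9|6=15
after LSL r3, r3, #4: r3=15<<4=240
after ADD r3, r3, #14: r3=240+14=254
after SUB r1, r1, #1: r1=3-1=2
CMP r1, #0  (cmp 2,0)
BGT again: taken
after OR r3, r3, #6: r3=254|6=254
after LSL r3, r3, #4: r3=254<<4=4064
after ADD r3, r3, #14: r3=4064+14=4078
after SUB r1, r1, #1: r1=2-1=1
CMP r1, #0  (cmp 1,0)
BGT again: taken
after OR r3, r3, #6: r3=4078|6=4078
after LSL r3, r3, #4: r3=4078<<4=65248
after ADD r3, r3, #14: r3=65248+14=65262
after SUB r1, r1, #1: r1=1-1=0
CMP r1, #0  (cmp 0,0)
BGT again: not taken
halt.

65262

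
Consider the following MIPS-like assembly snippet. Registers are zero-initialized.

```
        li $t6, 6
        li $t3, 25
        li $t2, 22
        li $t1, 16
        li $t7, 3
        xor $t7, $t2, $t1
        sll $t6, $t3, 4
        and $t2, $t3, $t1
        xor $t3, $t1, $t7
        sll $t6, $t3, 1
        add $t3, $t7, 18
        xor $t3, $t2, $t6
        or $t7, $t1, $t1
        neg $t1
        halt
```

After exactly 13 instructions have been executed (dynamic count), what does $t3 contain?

li $t6, 6 → $t6=6
li $t3, 25 → $t3=25
li $t2, 22 → $t2=22
li $t1, 16 → $t1=16
li $t7, 3 → $t7=3
xor $t7, $t2, $t1 → $t7=22^16=6
sll $t6, $t3, 4 → $t6=25<<4=400
and $t2, $t3, $t1 → $t2=25&16=16
xor $t3, $t1, $t7 → $t3=16^6=22
sll $t6, $t3, 1 → $t6=22<<1=44
add $t3, $t7, 18 → $t3=6+18=24
xor $t3, $t2, $t6 → $t3=16^44=60
or $t7, $t1, $t1 → $t7=16|16=16
After step 13: $t3 = 60.

60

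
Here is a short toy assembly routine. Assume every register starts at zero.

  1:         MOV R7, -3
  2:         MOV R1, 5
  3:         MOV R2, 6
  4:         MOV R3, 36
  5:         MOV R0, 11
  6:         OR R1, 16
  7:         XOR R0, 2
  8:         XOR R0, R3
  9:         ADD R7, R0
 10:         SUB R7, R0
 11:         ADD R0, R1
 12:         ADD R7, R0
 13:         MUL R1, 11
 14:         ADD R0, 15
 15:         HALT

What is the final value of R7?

MOV R7, -3 → R7=-3
MOV R1, 5 → R1=5
MOV R2, 6 → R2=6
MOV R3, 36 → R3=36
MOV R0, 11 → R0=11
OR R1, 16 → R1=5|16=21
XOR R0, 2 → R0=11^2=9
XOR R0, R3 → R0=9^36=45
ADD R7, R0 → R7=(-3)+45=42
SUB R7, R0 → R7=42-45=-3
ADD R0, R1 → R0=45+21=66
ADD R7, R0 → R7=(-3)+66=63
MUL R1, 11 → R1=21*11=231
ADD R0, 15 → R0=66+15=81
halt.

63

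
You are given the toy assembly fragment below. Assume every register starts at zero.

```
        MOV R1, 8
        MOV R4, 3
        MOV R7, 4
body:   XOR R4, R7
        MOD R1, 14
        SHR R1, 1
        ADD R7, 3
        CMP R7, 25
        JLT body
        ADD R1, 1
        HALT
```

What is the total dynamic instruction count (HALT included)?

47

MOV R1, 8 → R1=8
MOV R4, 3 → R4=3
MOV R7, 4 → R7=4
XOR R4, R7 → R4=3^4=7
MOD R1, 14 → R1=8%14=8
SHR R1, 1 → R1=8>>1=4
ADD R7, 3 → R7=4+3=7
CMP R7, 25  (cmp 7,25)
JLT body: taken
XOR R4, R7 → R4=7^7=0
MOD R1, 14 → R1=4%14=4
SHR R1, 1 → R1=4>>1=2
ADD R7, 3 → R7=7+3=10
CMP R7, 25  (cmp 10,25)
JLT body: taken
XOR R4, R7 → R4=0^10=10
MOD R1, 14 → R1=2%14=2
SHR R1, 1 → R1=2>>1=1
ADD R7, 3 → R7=10+3=13
CMP R7, 25  (cmp 13,25)
JLT body: taken
XOR R4, R7 → R4=10^13=7
MOD R1, 14 → R1=1%14=1
SHR R1, 1 → R1=1>>1=0
ADD R7, 3 → R7=13+3=16
CMP R7, 25  (cmp 16,25)
JLT body: taken
XOR R4, R7 → R4=7^16=23
MOD R1, 14 → R1=0%14=0
SHR R1, 1 → R1=0>>1=0
ADD R7, 3 → R7=16+3=19
CMP R7, 25  (cmp 19,25)
JLT body: taken
XOR R4, R7 → R4=23^19=4
MOD R1, 14 → R1=0%14=0
SHR R1, 1 → R1=0>>1=0
ADD R7, 3 → R7=19+3=22
CMP R7, 25  (cmp 22,25)
JLT body: taken
XOR R4, R7 → R4=4^22=18
MOD R1, 14 → R1=0%14=0
SHR R1, 1 → R1=0>>1=0
ADD R7, 3 → R7=22+3=25
CMP R7, 25  (cmp 25,25)
JLT body: not taken
ADD R1, 1 → R1=0+1=1
halt.
Total executed instructions: 47.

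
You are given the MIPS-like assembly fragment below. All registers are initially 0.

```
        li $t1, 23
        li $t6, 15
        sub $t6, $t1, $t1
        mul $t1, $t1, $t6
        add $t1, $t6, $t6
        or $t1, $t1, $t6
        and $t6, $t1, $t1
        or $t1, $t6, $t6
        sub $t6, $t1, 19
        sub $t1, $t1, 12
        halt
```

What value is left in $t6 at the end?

-19

li $t1, 23 → $t1=23
li $t6, 15 → $t6=15
sub $t6, $t1, $t1 → $t6=23-23=0
mul $t1, $t1, $t6 → $t1=23*0=0
add $t1, $t6, $t6 → $t1=0+0=0
or $t1, $t1, $t6 → $t1=0|0=0
and $t6, $t1, $t1 → $t6=0&0=0
or $t1, $t6, $t6 → $t1=0|0=0
sub $t6, $t1, 19 → $t6=0-19=-19
sub $t1, $t1, 12 → $t1=0-12=-12
halt.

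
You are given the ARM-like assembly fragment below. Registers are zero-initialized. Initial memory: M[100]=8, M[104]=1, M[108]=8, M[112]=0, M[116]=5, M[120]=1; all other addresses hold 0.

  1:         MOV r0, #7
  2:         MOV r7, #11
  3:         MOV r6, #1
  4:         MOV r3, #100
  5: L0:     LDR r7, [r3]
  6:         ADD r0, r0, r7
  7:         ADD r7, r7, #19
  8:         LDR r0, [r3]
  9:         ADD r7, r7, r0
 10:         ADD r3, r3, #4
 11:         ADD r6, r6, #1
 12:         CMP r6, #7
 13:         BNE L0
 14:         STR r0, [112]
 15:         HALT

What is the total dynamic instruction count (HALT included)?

MOV r0, #7 → r0=7
MOV r7, #11 → r7=11
MOV r6, #1 → r6=1
MOV r3, #100 → r3=100
LDR r7, [r3] → r7=M[100]=8
ADD r0, r0, r7 → r0=7+8=15
ADD r7, r7, #19 → r7=8+19=27
LDR r0, [r3] → r0=M[100]=8
ADD r7, r7, r0 → r7=27+8=35
ADD r3, r3, #4 → r3=100+4=104
ADD r6, r6, #1 → r6=1+1=2
CMP r6, #7  (cmp 2,7)
BNE L0: taken
LDR r7, [r3] → r7=M[104]=1
ADD r0, r0, r7 → r0=8+1=9
ADD r7, r7, #19 → r7=1+19=20
LDR r0, [r3] → r0=M[104]=1
ADD r7, r7, r0 → r7=20+1=21
ADD r3, r3, #4 → r3=104+4=108
ADD r6, r6, #1 → r6=2+1=3
CMP r6, #7  (cmp 3,7)
BNE L0: taken
LDR r7, [r3] → r7=M[108]=8
ADD r0, r0, r7 → r0=1+8=9
ADD r7, r7, #19 → r7=8+19=27
LDR r0, [r3] → r0=M[108]=8
ADD r7, r7, r0 → r7=27+8=35
ADD r3, r3, #4 → r3=108+4=112
ADD r6, r6, #1 → r6=3+1=4
CMP r6, #7  (cmp 4,7)
BNE L0: taken
LDR r7, [r3] → r7=M[112]=0
ADD r0, r0, r7 → r0=8+0=8
ADD r7, r7, #19 → r7=0+19=19
LDR r0, [r3] → r0=M[112]=0
ADD r7, r7, r0 → r7=19+0=19
ADD r3, r3, #4 → r3=112+4=116
ADD r6, r6, #1 → r6=4+1=5
CMP r6, #7  (cmp 5,7)
BNE L0: taken
LDR r7, [r3] → r7=M[116]=5
ADD r0, r0, r7 → r0=0+5=5
ADD r7, r7, #19 → r7=5+19=24
LDR r0, [r3] → r0=M[116]=5
ADD r7, r7, r0 → r7=24+5=29
ADD r3, r3, #4 → r3=116+4=120
ADD r6, r6, #1 → r6=5+1=6
CMP r6, #7  (cmp 6,7)
BNE L0: taken
LDR r7, [r3] → r7=M[120]=1
ADD r0, r0, r7 → r0=5+1=6
ADD r7, r7, #19 → r7=1+19=20
LDR r0, [r3] → r0=M[120]=1
ADD r7, r7, r0 → r7=20+1=21
ADD r3, r3, #4 → r3=120+4=124
ADD r6, r6, #1 → r6=6+1=7
CMP r6, #7  (cmp 7,7)
BNE L0: not taken
STR r0, [112] → M[112]=1
halt.
Total executed instructions: 60.

60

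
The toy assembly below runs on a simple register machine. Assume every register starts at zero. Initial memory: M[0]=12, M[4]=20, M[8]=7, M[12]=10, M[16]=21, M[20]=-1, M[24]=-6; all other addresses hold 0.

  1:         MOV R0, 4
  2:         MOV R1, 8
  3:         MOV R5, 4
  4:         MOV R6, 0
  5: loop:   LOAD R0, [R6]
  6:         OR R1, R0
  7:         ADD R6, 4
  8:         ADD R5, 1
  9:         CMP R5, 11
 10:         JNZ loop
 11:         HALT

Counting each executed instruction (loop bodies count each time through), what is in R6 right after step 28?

R0=4
R1=8
R5=4
R6=0
R0=M[0]=12
R1=8|12=12
R6=0+4=4
R5=4+1=5
CMP R5, 11  (cmp 5,11)
JNZ loop: taken
R0=M[4]=20
R1=12|20=28
R6=4+4=8
R5=5+1=6
CMP R5, 11  (cmp 6,11)
JNZ loop: taken
R0=M[8]=7
R1=28|7=31
R6=8+4=12
R5=6+1=7
CMP R5, 11  (cmp 7,11)
JNZ loop: taken
R0=M[12]=10
R1=31|10=31
R6=12+4=16
R5=7+1=8
CMP R5, 11  (cmp 8,11)
JNZ loop: taken
After step 28: R6 = 16.

16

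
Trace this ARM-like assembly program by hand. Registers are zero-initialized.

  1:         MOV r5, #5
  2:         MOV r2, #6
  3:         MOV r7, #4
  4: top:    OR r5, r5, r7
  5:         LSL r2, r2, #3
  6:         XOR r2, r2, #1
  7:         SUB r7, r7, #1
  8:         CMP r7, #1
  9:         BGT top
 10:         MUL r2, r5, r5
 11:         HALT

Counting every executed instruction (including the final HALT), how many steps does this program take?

23

r5=5
r2=6
r7=4
r5=5|4=5
r2=6<<3=48
r2=48^1=49
r7=4-1=3
CMP r7, #1  (cmp 3,1)
BGT top: taken
r5=5|3=7
r2=49<<3=392
r2=392^1=393
r7=3-1=2
CMP r7, #1  (cmp 2,1)
BGT top: taken
r5=7|2=7
r2=393<<3=3144
r2=3144^1=3145
r7=2-1=1
CMP r7, #1  (cmp 1,1)
BGT top: not taken
r2=7*7=49
halt.
Total executed instructions: 23.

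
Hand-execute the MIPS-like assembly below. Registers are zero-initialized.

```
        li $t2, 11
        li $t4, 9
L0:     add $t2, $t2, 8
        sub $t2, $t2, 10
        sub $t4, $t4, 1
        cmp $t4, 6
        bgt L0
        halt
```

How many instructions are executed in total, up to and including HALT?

18

li $t2, 11 → $t2=11
li $t4, 9 → $t4=9
add $t2, $t2, 8 → $t2=11+8=19
sub $t2, $t2, 10 → $t2=19-10=9
sub $t4, $t4, 1 → $t4=9-1=8
cmp $t4, 6  (cmp 8,6)
bgt L0: taken
add $t2, $t2, 8 → $t2=9+8=17
sub $t2, $t2, 10 → $t2=17-10=7
sub $t4, $t4, 1 → $t4=8-1=7
cmp $t4, 6  (cmp 7,6)
bgt L0: taken
add $t2, $t2, 8 → $t2=7+8=15
sub $t2, $t2, 10 → $t2=15-10=5
sub $t4, $t4, 1 → $t4=7-1=6
cmp $t4, 6  (cmp 6,6)
bgt L0: not taken
halt.
Total executed instructions: 18.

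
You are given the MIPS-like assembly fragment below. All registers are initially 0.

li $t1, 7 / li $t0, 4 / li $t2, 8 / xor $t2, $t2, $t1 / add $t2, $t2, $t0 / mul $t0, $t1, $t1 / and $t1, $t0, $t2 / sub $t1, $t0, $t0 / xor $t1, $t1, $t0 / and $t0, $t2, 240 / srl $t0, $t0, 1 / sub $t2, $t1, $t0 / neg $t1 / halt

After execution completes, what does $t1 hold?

after li $t1, 7: $t1=7
after li $t0, 4: $t0=4
after li $t2, 8: $t2=8
after xor $t2, $t2, $t1: $t2=8^7=15
after add $t2, $t2, $t0: $t2=15+4=19
after mul $t0, $t1, $t1: $t0=7*7=49
after and $t1, $t0, $t2: $t1=49&19=17
after sub $t1, $t0, $t0: $t1=49-49=0
after xor $t1, $t1, $t0: $t1=0^49=49
after and $t0, $t2, 240: $t0=19&240=16
after srl $t0, $t0, 1: $t0=16>>1=8
after sub $t2, $t1, $t0: $t2=49-8=41
after neg $t1: $t1=-(49)=-49
halt.

-49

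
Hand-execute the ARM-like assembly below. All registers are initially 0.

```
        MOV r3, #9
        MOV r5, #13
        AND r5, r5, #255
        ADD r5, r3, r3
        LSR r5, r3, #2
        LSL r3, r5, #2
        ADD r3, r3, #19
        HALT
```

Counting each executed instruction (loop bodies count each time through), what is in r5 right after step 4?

18

r3=9
r5=13
r5=13&255=13
r5=9+9=18
After step 4: r5 = 18.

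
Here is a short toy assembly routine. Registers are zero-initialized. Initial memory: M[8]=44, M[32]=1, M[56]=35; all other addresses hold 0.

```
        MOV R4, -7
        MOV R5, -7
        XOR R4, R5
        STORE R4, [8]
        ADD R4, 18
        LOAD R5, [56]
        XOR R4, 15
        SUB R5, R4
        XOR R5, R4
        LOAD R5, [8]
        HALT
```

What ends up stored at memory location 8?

R4=-7
R5=-7
R4=(-7)^(-7)=0
STORE R4, [8] → M[8]=0
R4=0+18=18
R5=M[56]=35
R4=18^15=29
R5=35-29=6
R5=6^29=27
R5=M[8]=0
halt.

0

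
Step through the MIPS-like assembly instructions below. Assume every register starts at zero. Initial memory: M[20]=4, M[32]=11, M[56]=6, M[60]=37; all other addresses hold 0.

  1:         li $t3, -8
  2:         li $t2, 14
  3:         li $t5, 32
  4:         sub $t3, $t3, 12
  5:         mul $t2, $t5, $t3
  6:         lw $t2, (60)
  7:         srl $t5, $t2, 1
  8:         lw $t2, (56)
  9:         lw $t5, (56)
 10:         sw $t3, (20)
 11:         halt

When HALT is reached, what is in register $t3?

after li $t3, -8: $t3=-8
after li $t2, 14: $t2=14
after li $t5, 32: $t5=32
after sub $t3, $t3, 12: $t3=(-8)-12=-20
after mul $t2, $t5, $t3: $t2=32*(-20)=-640
after lw $t2, (60): $t2=M[60]=37
after srl $t5, $t2, 1: $t5=37>>1=18
after lw $t2, (56): $t2=M[56]=6
after lw $t5, (56): $t5=M[56]=6
sw $t3, (20) → M[20]=-20
halt.

-20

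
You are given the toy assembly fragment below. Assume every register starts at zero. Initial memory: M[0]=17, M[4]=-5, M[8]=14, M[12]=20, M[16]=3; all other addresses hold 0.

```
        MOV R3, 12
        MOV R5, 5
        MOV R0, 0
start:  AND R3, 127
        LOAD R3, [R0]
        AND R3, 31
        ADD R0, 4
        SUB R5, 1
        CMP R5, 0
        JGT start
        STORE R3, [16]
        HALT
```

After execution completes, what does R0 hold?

R3=12
R5=5
R0=0
R3=12&127=12
R3=M[0]=17
R3=17&31=17
R0=0+4=4
R5=5-1=4
CMP R5, 0  (cmp 4,0)
JGT start: taken
R3=17&127=17
R3=M[4]=-5
R3=(-5)&31=27
R0=4+4=8
R5=4-1=3
CMP R5, 0  (cmp 3,0)
JGT start: taken
R3=27&127=27
R3=M[8]=14
R3=14&31=14
R0=8+4=12
R5=3-1=2
CMP R5, 0  (cmp 2,0)
JGT start: taken
R3=14&127=14
R3=M[12]=20
R3=20&31=20
R0=12+4=16
R5=2-1=1
CMP R5, 0  (cmp 1,0)
JGT start: taken
R3=20&127=20
R3=M[16]=3
R3=3&31=3
R0=16+4=20
R5=1-1=0
CMP R5, 0  (cmp 0,0)
JGT start: not taken
STORE R3, [16] → M[16]=3
halt.

20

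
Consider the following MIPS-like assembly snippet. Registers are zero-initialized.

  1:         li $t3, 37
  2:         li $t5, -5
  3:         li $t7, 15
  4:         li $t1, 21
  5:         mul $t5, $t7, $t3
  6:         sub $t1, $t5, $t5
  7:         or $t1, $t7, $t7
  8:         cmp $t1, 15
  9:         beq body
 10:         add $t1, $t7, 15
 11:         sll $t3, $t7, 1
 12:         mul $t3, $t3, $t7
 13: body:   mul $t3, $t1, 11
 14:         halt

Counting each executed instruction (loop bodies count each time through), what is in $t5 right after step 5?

555

li $t3, 37 → $t3=37
li $t5, -5 → $t5=-5
li $t7, 15 → $t7=15
li $t1, 21 → $t1=21
mul $t5, $t7, $t3 → $t5=15*37=555
After step 5: $t5 = 555.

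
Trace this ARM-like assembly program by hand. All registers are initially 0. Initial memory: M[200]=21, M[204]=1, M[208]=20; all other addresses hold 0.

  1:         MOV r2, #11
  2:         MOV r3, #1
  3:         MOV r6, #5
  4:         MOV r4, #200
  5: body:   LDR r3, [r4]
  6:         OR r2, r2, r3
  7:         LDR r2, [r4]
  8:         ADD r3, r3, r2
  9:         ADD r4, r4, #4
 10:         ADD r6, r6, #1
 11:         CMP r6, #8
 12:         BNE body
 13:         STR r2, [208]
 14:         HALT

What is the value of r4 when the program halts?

212

r2=11
r3=1
r6=5
r4=200
r3=M[200]=21
r2=11|21=31
r2=M[200]=21
r3=21+21=42
r4=200+4=204
r6=5+1=6
CMP r6, #8  (cmp 6,8)
BNE body: taken
r3=M[204]=1
r2=21|1=21
r2=M[204]=1
r3=1+1=2
r4=204+4=208
r6=6+1=7
CMP r6, #8  (cmp 7,8)
BNE body: taken
r3=M[208]=20
r2=1|20=21
r2=M[208]=20
r3=20+20=40
r4=208+4=212
r6=7+1=8
CMP r6, #8  (cmp 8,8)
BNE body: not taken
STR r2, [208] → M[208]=20
halt.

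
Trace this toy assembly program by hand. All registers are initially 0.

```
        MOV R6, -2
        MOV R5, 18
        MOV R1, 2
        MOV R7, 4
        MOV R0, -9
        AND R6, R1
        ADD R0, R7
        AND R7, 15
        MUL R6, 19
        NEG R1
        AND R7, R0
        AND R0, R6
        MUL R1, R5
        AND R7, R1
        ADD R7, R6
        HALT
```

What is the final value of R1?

-36

after MOV R6, -2: R6=-2
after MOV R5, 18: R5=18
after MOV R1, 2: R1=2
after MOV R7, 4: R7=4
after MOV R0, -9: R0=-9
after AND R6, R1: R6=(-2)&2=2
after ADD R0, R7: R0=(-9)+4=-5
after AND R7, 15: R7=4&15=4
after MUL R6, 19: R6=2*19=38
after NEG R1: R1=-(2)=-2
after AND R7, R0: R7=4&(-5)=0
after AND R0, R6: R0=(-5)&38=34
after MUL R1, R5: R1=(-2)*18=-36
after AND R7, R1: R7=0&(-36)=0
after ADD R7, R6: R7=0+38=38
halt.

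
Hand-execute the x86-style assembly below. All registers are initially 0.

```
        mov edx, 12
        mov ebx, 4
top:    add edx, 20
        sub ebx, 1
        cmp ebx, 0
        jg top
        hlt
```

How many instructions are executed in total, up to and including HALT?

19

mov edx, 12 → edx=12
mov ebx, 4 → ebx=4
add edx, 20 → edx=12+20=32
sub ebx, 1 → ebx=4-1=3
cmp ebx, 0  (cmp 3,0)
jg top: taken
add edx, 20 → edx=32+20=52
sub ebx, 1 → ebx=3-1=2
cmp ebx, 0  (cmp 2,0)
jg top: taken
add edx, 20 → edx=52+20=72
sub ebx, 1 → ebx=2-1=1
cmp ebx, 0  (cmp 1,0)
jg top: taken
add edx, 20 → edx=72+20=92
sub ebx, 1 → ebx=1-1=0
cmp ebx, 0  (cmp 0,0)
jg top: not taken
halt.
Total executed instructions: 19.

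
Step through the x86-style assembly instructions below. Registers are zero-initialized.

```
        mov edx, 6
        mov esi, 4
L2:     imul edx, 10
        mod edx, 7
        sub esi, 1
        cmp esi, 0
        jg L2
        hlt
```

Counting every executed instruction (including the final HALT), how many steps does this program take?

23

edx=6
esi=4
edx=6*10=60
edx=60%7=4
esi=4-1=3
cmp esi, 0  (cmp 3,0)
jg L2: taken
edx=4*10=40
edx=40%7=5
esi=3-1=2
cmp esi, 0  (cmp 2,0)
jg L2: taken
edx=5*10=50
edx=50%7=1
esi=2-1=1
cmp esi, 0  (cmp 1,0)
jg L2: taken
edx=1*10=10
edx=10%7=3
esi=1-1=0
cmp esi, 0  (cmp 0,0)
jg L2: not taken
halt.
Total executed instructions: 23.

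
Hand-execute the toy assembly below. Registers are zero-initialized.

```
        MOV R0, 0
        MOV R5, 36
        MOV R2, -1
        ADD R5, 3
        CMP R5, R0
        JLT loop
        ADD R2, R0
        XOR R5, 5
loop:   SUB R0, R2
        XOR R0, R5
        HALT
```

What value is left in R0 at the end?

after MOV R0, 0: R0=0
after MOV R5, 36: R5=36
after MOV R2, -1: R2=-1
after ADD R5, 3: R5=36+3=39
CMP R5, R0  (cmp 39,0)
JLT loop: not taken
after ADD R2, R0: R2=(-1)+0=-1
after XOR R5, 5: R5=39^5=34
after SUB R0, R2: R0=0-(-1)=1
after XOR R0, R5: R0=1^34=35
halt.

35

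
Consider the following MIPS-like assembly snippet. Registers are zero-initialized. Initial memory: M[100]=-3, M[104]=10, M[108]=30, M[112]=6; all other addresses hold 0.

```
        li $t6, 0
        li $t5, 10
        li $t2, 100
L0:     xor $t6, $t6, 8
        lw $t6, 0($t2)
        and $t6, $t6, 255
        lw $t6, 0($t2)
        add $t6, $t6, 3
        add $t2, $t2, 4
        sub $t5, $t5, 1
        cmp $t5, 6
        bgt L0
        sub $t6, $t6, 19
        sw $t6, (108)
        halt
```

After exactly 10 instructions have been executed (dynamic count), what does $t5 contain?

9

li $t6, 0 → $t6=0
li $t5, 10 → $t5=10
li $t2, 100 → $t2=100
xor $t6, $t6, 8 → $t6=0^8=8
lw $t6, 0($t2) → $t6=M[100]=-3
and $t6, $t6, 255 → $t6=(-3)&255=253
lw $t6, 0($t2) → $t6=M[100]=-3
add $t6, $t6, 3 → $t6=(-3)+3=0
add $t2, $t2, 4 → $t2=100+4=104
sub $t5, $t5, 1 → $t5=10-1=9
After step 10: $t5 = 9.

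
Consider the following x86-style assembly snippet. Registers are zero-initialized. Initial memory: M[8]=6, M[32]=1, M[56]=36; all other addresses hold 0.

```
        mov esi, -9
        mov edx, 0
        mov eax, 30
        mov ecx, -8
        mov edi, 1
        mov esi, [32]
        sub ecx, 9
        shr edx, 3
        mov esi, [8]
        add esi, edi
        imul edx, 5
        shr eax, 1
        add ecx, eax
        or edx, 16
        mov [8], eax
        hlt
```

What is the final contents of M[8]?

15

after mov esi, -9: esi=-9
after mov edx, 0: edx=0
after mov eax, 30: eax=30
after mov ecx, -8: ecx=-8
after mov edi, 1: edi=1
after mov esi, [32]: esi=M[32]=1
after sub ecx, 9: ecx=(-8)-9=-17
after shr edx, 3: edx=0>>3=0
after mov esi, [8]: esi=M[8]=6
after add esi, edi: esi=6+1=7
after imul edx, 5: edx=0*5=0
after shr eax, 1: eax=30>>1=15
after add ecx, eax: ecx=(-17)+15=-2
after or edx, 16: edx=0|16=16
mov [8], eax → M[8]=15
halt.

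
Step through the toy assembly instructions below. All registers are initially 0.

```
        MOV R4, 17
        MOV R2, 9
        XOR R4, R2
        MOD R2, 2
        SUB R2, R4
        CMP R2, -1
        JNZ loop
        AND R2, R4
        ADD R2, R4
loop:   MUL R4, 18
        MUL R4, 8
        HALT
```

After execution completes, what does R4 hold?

3456

R4=17
R2=9
R4=17^9=24
R2=9%2=1
R2=1-24=-23
CMP R2, -1  (cmp -23,-1)
JNZ loop: taken
R4=24*18=432
R4=432*8=3456
halt.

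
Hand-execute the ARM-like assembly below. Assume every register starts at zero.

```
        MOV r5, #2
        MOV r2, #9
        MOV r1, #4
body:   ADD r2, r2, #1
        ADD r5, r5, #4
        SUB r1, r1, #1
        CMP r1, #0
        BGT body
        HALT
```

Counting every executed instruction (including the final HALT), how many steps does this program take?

after MOV r5, #2: r5=2
after MOV r2, #9: r2=9
after MOV r1, #4: r1=4
after ADD r2, r2, #1: r2=9+1=10
after ADD r5, r5, #4: r5=2+4=6
after SUB r1, r1, #1: r1=4-1=3
CMP r1, #0  (cmp 3,0)
BGT body: taken
after ADD r2, r2, #1: r2=10+1=11
after ADD r5, r5, #4: r5=6+4=10
after SUB r1, r1, #1: r1=3-1=2
CMP r1, #0  (cmp 2,0)
BGT body: taken
after ADD r2, r2, #1: r2=11+1=12
after ADD r5, r5, #4: r5=10+4=14
after SUB r1, r1, #1: r1=2-1=1
CMP r1, #0  (cmp 1,0)
BGT body: taken
after ADD r2, r2, #1: r2=12+1=13
after ADD r5, r5, #4: r5=14+4=18
after SUB r1, r1, #1: r1=1-1=0
CMP r1, #0  (cmp 0,0)
BGT body: not taken
halt.
Total executed instructions: 24.

24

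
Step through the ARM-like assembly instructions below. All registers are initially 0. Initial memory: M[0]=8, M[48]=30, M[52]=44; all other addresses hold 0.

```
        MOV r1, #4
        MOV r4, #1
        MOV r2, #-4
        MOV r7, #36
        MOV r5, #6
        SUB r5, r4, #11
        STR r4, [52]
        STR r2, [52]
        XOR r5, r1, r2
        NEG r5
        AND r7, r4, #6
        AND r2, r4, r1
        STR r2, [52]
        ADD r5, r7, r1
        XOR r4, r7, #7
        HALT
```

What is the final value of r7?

0

MOV r1, #4 → r1=4
MOV r4, #1 → r4=1
MOV r2, #-4 → r2=-4
MOV r7, #36 → r7=36
MOV r5, #6 → r5=6
SUB r5, r4, #11 → r5=1-11=-10
STR r4, [52] → M[52]=1
STR r2, [52] → M[52]=-4
XOR r5, r1, r2 → r5=4^(-4)=-8
NEG r5 → r5=-(-8)=8
AND r7, r4, #6 → r7=1&6=0
AND r2, r4, r1 → r2=1&4=0
STR r2, [52] → M[52]=0
ADD r5, r7, r1 → r5=0+4=4
XOR r4, r7, #7 → r4=0^7=7
halt.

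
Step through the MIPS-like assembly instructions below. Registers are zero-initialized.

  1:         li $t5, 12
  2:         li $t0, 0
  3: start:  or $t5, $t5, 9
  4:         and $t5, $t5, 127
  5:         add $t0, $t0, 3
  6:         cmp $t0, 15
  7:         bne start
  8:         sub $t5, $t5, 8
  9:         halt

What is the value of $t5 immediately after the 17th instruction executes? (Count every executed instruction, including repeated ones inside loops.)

13

after li $t5, 12: $t5=12
after li $t0, 0: $t0=0
after or $t5, $t5, 9: $t5=12|9=13
after and $t5, $t5, 127: $t5=13&127=13
after add $t0, $t0, 3: $t0=0+3=3
cmp $t0, 15  (cmp 3,15)
bne start: taken
after or $t5, $t5, 9: $t5=13|9=13
after and $t5, $t5, 127: $t5=13&127=13
after add $t0, $t0, 3: $t0=3+3=6
cmp $t0, 15  (cmp 6,15)
bne start: taken
after or $t5, $t5, 9: $t5=13|9=13
after and $t5, $t5, 127: $t5=13&127=13
after add $t0, $t0, 3: $t0=6+3=9
cmp $t0, 15  (cmp 9,15)
bne start: taken
After step 17: $t5 = 13.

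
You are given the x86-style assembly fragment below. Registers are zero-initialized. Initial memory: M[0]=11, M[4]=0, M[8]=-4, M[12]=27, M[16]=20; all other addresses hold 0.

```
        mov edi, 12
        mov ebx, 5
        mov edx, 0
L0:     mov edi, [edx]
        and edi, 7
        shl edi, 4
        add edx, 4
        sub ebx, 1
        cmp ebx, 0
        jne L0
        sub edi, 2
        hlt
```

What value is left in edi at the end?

62

mov edi, 12 → edi=12
mov ebx, 5 → ebx=5
mov edx, 0 → edx=0
mov edi, [edx] → edi=M[0]=11
and edi, 7 → edi=11&7=3
shl edi, 4 → edi=3<<4=48
add edx, 4 → edx=0+4=4
sub ebx, 1 → ebx=5-1=4
cmp ebx, 0  (cmp 4,0)
jne L0: taken
mov edi, [edx] → edi=M[4]=0
and edi, 7 → edi=0&7=0
shl edi, 4 → edi=0<<4=0
add edx, 4 → edx=4+4=8
sub ebx, 1 → ebx=4-1=3
cmp ebx, 0  (cmp 3,0)
jne L0: taken
mov edi, [edx] → edi=M[8]=-4
and edi, 7 → edi=(-4)&7=4
shl edi, 4 → edi=4<<4=64
add edx, 4 → edx=8+4=12
sub ebx, 1 → ebx=3-1=2
cmp ebx, 0  (cmp 2,0)
jne L0: taken
mov edi, [edx] → edi=M[12]=27
and edi, 7 → edi=27&7=3
shl edi, 4 → edi=3<<4=48
add edx, 4 → edx=12+4=16
sub ebx, 1 → ebx=2-1=1
cmp ebx, 0  (cmp 1,0)
jne L0: taken
mov edi, [edx] → edi=M[16]=20
and edi, 7 → edi=20&7=4
shl edi, 4 → edi=4<<4=64
add edx, 4 → edx=16+4=20
sub ebx, 1 → ebx=1-1=0
cmp ebx, 0  (cmp 0,0)
jne L0: not taken
sub edi, 2 → edi=64-2=62
halt.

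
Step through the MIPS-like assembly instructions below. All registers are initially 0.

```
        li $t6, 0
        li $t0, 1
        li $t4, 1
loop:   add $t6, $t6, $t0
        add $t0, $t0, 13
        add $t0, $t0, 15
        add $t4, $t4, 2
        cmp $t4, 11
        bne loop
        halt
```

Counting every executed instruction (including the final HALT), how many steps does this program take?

li $t6, 0 → $t6=0
li $t0, 1 → $t0=1
li $t4, 1 → $t4=1
add $t6, $t6, $t0 → $t6=0+1=1
add $t0, $t0, 13 → $t0=1+13=14
add $t0, $t0, 15 → $t0=14+15=29
add $t4, $t4, 2 → $t4=1+2=3
cmp $t4, 11  (cmp 3,11)
bne loop: taken
add $t6, $t6, $t0 → $t6=1+29=30
add $t0, $t0, 13 → $t0=29+13=42
add $t0, $t0, 15 → $t0=42+15=57
add $t4, $t4, 2 → $t4=3+2=5
cmp $t4, 11  (cmp 5,11)
bne loop: taken
add $t6, $t6, $t0 → $t6=30+57=87
add $t0, $t0, 13 → $t0=57+13=70
add $t0, $t0, 15 → $t0=70+15=85
add $t4, $t4, 2 → $t4=5+2=7
cmp $t4, 11  (cmp 7,11)
bne loop: taken
add $t6, $t6, $t0 → $t6=87+85=172
add $t0, $t0, 13 → $t0=85+13=98
add $t0, $t0, 15 → $t0=98+15=113
add $t4, $t4, 2 → $t4=7+2=9
cmp $t4, 11  (cmp 9,11)
bne loop: taken
add $t6, $t6, $t0 → $t6=172+113=285
add $t0, $t0, 13 → $t0=113+13=126
add $t0, $t0, 15 → $t0=126+15=141
add $t4, $t4, 2 → $t4=9+2=11
cmp $t4, 11  (cmp 11,11)
bne loop: not taken
halt.
Total executed instructions: 34.

34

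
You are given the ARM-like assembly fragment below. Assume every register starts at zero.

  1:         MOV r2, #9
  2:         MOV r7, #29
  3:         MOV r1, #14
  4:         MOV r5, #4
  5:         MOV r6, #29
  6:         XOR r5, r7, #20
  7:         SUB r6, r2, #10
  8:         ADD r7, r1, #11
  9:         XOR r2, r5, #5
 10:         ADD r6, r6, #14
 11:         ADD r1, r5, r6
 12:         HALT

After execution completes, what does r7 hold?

r2=9
r7=29
r1=14
r5=4
r6=29
r5=29^20=9
r6=9-10=-1
r7=14+11=25
r2=9^5=12
r6=(-1)+14=13
r1=9+13=22
halt.

25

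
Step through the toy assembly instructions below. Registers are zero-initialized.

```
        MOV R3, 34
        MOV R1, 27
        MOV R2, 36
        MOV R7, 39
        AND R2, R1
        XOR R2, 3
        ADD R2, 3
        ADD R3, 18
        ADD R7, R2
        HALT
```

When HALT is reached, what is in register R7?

45

after MOV R3, 34: R3=34
after MOV R1, 27: R1=27
after MOV R2, 36: R2=36
after MOV R7, 39: R7=39
after AND R2, R1: R2=36&27=0
after XOR R2, 3: R2=0^3=3
after ADD R2, 3: R2=3+3=6
after ADD R3, 18: R3=34+18=52
after ADD R7, R2: R7=39+6=45
halt.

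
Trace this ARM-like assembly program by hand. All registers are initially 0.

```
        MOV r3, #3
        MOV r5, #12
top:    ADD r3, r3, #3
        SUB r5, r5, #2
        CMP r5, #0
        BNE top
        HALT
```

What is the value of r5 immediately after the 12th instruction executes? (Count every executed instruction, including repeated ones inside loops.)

6

r3=3
r5=12
r3=3+3=6
r5=12-2=10
CMP r5, #0  (cmp 10,0)
BNE top: taken
r3=6+3=9
r5=10-2=8
CMP r5, #0  (cmp 8,0)
BNE top: taken
r3=9+3=12
r5=8-2=6
After step 12: r5 = 6.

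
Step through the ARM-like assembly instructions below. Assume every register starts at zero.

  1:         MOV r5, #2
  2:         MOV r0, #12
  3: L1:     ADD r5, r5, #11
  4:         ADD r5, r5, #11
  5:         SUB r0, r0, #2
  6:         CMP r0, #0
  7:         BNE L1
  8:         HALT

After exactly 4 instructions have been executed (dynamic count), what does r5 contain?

r5=2
r0=12
r5=2+11=13
r5=13+11=24
After step 4: r5 = 24.

24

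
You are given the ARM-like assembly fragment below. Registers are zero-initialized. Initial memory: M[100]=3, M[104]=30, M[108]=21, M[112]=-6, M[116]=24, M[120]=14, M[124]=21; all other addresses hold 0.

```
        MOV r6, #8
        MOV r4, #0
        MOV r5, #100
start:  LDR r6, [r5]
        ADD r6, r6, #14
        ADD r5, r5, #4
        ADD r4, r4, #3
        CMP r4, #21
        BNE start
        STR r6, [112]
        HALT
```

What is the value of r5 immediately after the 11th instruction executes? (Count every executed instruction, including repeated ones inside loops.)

MOV r6, #8 → r6=8
MOV r4, #0 → r4=0
MOV r5, #100 → r5=100
LDR r6, [r5] → r6=M[100]=3
ADD r6, r6, #14 → r6=3+14=17
ADD r5, r5, #4 → r5=100+4=104
ADD r4, r4, #3 → r4=0+3=3
CMP r4, #21  (cmp 3,21)
BNE start: taken
LDR r6, [r5] → r6=M[104]=30
ADD r6, r6, #14 → r6=30+14=44
After step 11: r5 = 104.

104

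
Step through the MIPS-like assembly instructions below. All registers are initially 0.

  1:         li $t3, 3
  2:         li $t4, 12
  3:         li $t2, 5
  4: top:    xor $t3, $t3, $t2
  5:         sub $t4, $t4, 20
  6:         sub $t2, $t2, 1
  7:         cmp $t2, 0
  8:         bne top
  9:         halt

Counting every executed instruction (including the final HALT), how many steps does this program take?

after li $t3, 3: $t3=3
after li $t4, 12: $t4=12
after li $t2, 5: $t2=5
after xor $t3, $t3, $t2: $t3=3^5=6
after sub $t4, $t4, 20: $t4=12-20=-8
after sub $t2, $t2, 1: $t2=5-1=4
cmp $t2, 0  (cmp 4,0)
bne top: taken
after xor $t3, $t3, $t2: $t3=6^4=2
after sub $t4, $t4, 20: $t4=(-8)-20=-28
after sub $t2, $t2, 1: $t2=4-1=3
cmp $t2, 0  (cmp 3,0)
bne top: taken
after xor $t3, $t3, $t2: $t3=2^3=1
after sub $t4, $t4, 20: $t4=(-28)-20=-48
after sub $t2, $t2, 1: $t2=3-1=2
cmp $t2, 0  (cmp 2,0)
bne top: taken
after xor $t3, $t3, $t2: $t3=1^2=3
after sub $t4, $t4, 20: $t4=(-48)-20=-68
after sub $t2, $t2, 1: $t2=2-1=1
cmp $t2, 0  (cmp 1,0)
bne top: taken
after xor $t3, $t3, $t2: $t3=3^1=2
after sub $t4, $t4, 20: $t4=(-68)-20=-88
after sub $t2, $t2, 1: $t2=1-1=0
cmp $t2, 0  (cmp 0,0)
bne top: not taken
halt.
Total executed instructions: 29.

29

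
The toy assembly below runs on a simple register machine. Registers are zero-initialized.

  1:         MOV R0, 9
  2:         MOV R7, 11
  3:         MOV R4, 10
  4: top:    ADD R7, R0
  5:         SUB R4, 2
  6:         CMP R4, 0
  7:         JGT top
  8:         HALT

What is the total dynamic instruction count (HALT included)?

24

after MOV R0, 9: R0=9
after MOV R7, 11: R7=11
after MOV R4, 10: R4=10
after ADD R7, R0: R7=11+9=20
after SUB R4, 2: R4=10-2=8
CMP R4, 0  (cmp 8,0)
JGT top: taken
after ADD R7, R0: R7=20+9=29
after SUB R4, 2: R4=8-2=6
CMP R4, 0  (cmp 6,0)
JGT top: taken
after ADD R7, R0: R7=29+9=38
after SUB R4, 2: R4=6-2=4
CMP R4, 0  (cmp 4,0)
JGT top: taken
after ADD R7, R0: R7=38+9=47
after SUB R4, 2: R4=4-2=2
CMP R4, 0  (cmp 2,0)
JGT top: taken
after ADD R7, R0: R7=47+9=56
after SUB R4, 2: R4=2-2=0
CMP R4, 0  (cmp 0,0)
JGT top: not taken
halt.
Total executed instructions: 24.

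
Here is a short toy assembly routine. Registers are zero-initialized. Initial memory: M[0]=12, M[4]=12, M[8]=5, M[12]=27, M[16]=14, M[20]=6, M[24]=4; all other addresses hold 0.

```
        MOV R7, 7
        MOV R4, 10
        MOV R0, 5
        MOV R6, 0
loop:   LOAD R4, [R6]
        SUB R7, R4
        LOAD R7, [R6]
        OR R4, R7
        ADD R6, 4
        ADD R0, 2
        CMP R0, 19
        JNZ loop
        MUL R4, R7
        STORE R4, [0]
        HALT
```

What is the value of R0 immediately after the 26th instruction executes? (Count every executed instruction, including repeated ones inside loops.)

11

after MOV R7, 7: R7=7
after MOV R4, 10: R4=10
after MOV R0, 5: R0=5
after MOV R6, 0: R6=0
after LOAD R4, [R6]: R4=M[0]=12
after SUB R7, R4: R7=7-12=-5
after LOAD R7, [R6]: R7=M[0]=12
after OR R4, R7: R4=12|12=12
after ADD R6, 4: R6=0+4=4
after ADD R0, 2: R0=5+2=7
CMP R0, 19  (cmp 7,19)
JNZ loop: taken
after LOAD R4, [R6]: R4=M[4]=12
after SUB R7, R4: R7=12-12=0
after LOAD R7, [R6]: R7=M[4]=12
after OR R4, R7: R4=12|12=12
after ADD R6, 4: R6=4+4=8
after ADD R0, 2: R0=7+2=9
CMP R0, 19  (cmp 9,19)
JNZ loop: taken
after LOAD R4, [R6]: R4=M[8]=5
after SUB R7, R4: R7=12-5=7
after LOAD R7, [R6]: R7=M[8]=5
after OR R4, R7: R4=5|5=5
after ADD R6, 4: R6=8+4=12
after ADD R0, 2: R0=9+2=11
After step 26: R0 = 11.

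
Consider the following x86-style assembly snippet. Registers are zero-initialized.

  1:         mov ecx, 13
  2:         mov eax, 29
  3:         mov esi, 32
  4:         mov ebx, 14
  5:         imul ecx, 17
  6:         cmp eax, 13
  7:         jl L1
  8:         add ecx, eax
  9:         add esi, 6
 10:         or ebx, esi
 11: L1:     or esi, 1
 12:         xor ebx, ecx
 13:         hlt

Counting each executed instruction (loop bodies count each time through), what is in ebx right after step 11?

mov ecx, 13 → ecx=13
mov eax, 29 → eax=29
mov esi, 32 → esi=32
mov ebx, 14 → ebx=14
imul ecx, 17 → ecx=13*17=221
cmp eax, 13  (cmp 29,13)
jl L1: not taken
add ecx, eax → ecx=221+29=250
add esi, 6 → esi=32+6=38
or ebx, esi → ebx=14|38=46
or esi, 1 → esi=38|1=39
After step 11: ebx = 46.

46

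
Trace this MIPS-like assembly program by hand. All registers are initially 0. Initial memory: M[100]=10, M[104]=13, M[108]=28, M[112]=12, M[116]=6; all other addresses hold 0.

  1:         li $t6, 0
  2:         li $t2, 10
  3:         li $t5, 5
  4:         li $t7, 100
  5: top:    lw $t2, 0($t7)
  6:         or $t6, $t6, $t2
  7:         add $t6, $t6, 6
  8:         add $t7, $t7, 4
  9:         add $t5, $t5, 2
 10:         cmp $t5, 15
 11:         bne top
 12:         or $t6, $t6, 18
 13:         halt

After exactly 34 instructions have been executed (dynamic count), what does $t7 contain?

116

li $t6, 0 → $t6=0
li $t2, 10 → $t2=10
li $t5, 5 → $t5=5
li $t7, 100 → $t7=100
lw $t2, 0($t7) → $t2=M[100]=10
or $t6, $t6, $t2 → $t6=0|10=10
add $t6, $t6, 6 → $t6=10+6=16
add $t7, $t7, 4 → $t7=100+4=104
add $t5, $t5, 2 → $t5=5+2=7
cmp $t5, 15  (cmp 7,15)
bne top: taken
lw $t2, 0($t7) → $t2=M[104]=13
or $t6, $t6, $t2 → $t6=16|13=29
add $t6, $t6, 6 → $t6=29+6=35
add $t7, $t7, 4 → $t7=104+4=108
add $t5, $t5, 2 → $t5=7+2=9
cmp $t5, 15  (cmp 9,15)
bne top: taken
lw $t2, 0($t7) → $t2=M[108]=28
or $t6, $t6, $t2 → $t6=35|28=63
add $t6, $t6, 6 → $t6=63+6=69
add $t7, $t7, 4 → $t7=108+4=112
add $t5, $t5, 2 → $t5=9+2=11
cmp $t5, 15  (cmp 11,15)
bne top: taken
lw $t2, 0($t7) → $t2=M[112]=12
or $t6, $t6, $t2 → $t6=69|12=77
add $t6, $t6, 6 → $t6=77+6=83
add $t7, $t7, 4 → $t7=112+4=116
add $t5, $t5, 2 → $t5=11+2=13
cmp $t5, 15  (cmp 13,15)
bne top: taken
lw $t2, 0($t7) → $t2=M[116]=6
or $t6, $t6, $t2 → $t6=83|6=87
After step 34: $t7 = 116.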